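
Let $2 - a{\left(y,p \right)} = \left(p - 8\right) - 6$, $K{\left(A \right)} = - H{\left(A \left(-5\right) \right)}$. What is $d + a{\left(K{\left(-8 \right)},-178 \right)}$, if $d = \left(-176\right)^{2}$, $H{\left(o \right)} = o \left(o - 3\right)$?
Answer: $31170$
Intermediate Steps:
$H{\left(o \right)} = o \left(-3 + o\right)$
$K{\left(A \right)} = 5 A \left(-3 - 5 A\right)$ ($K{\left(A \right)} = - A \left(-5\right) \left(-3 + A \left(-5\right)\right) = - - 5 A \left(-3 - 5 A\right) = - \left(-5\right) A \left(-3 - 5 A\right) = 5 A \left(-3 - 5 A\right)$)
$a{\left(y,p \right)} = 16 - p$ ($a{\left(y,p \right)} = 2 - \left(\left(p - 8\right) - 6\right) = 2 - \left(\left(-8 + p\right) - 6\right) = 2 - \left(-14 + p\right) = 16 - p$)
$d = 30976$
$d + a{\left(K{\left(-8 \right)},-178 \right)} = 30976 + \left(16 - -178\right) = 30976 + \left(16 + 178\right) = 30976 + 194 = 31170$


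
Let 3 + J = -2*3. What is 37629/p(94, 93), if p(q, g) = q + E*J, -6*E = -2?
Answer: 37629/91 ≈ 413.51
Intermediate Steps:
J = -9 (J = -3 - 2*3 = -3 - 6 = -9)
E = ⅓ (E = -⅙*(-2) = ⅓ ≈ 0.33333)
p(q, g) = -3 + q (p(q, g) = q + (⅓)*(-9) = q - 3 = -3 + q)
37629/p(94, 93) = 37629/(-3 + 94) = 37629/91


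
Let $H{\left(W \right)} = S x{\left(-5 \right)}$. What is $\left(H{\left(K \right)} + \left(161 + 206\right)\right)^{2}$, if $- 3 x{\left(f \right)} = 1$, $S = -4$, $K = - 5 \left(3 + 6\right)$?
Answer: $\frac{1221025}{9} \approx 1.3567 \cdot 10^{5}$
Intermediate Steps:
$K = -45$ ($K = \left(-5\right) 9 = -45$)
$x{\left(f \right)} = - \frac{1}{3}$ ($x{\left(f \right)} = \left(- \frac{1}{3}\right) 1 = - \frac{1}{3}$)
$H{\left(W \right)} = \frac{4}{3}$ ($H{\left(W \right)} = \left(-4\right) \left(- \frac{1}{3}\right) = \frac{4}{3}$)
$\left(H{\left(K \right)} + \left(161 + 206\right)\right)^{2} = \left(\frac{4}{3} + \left(161 + 206\right)\right)^{2} = \left(\frac{4}{3} + 367\right)^{2} = \left(\frac{1105}{3}\right)^{2} = \frac{1221025}{9}$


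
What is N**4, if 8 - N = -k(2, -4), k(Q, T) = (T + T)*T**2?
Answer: 207360000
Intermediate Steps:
k(Q, T) = 2*T**3 (k(Q, T) = (2*T)*T**2 = 2*T**3)
N = -120 (N = 8 - (-1)*2*(-4)**3 = 8 - (-1)*2*(-64) = 8 - (-1)*(-128) = 8 - 1*128 = 8 - 128 = -120)
N**4 = (-120)**4 = 207360000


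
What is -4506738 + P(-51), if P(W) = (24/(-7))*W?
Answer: -31545942/7 ≈ -4.5066e+6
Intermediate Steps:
P(W) = -24*W/7 (P(W) = (24*(-⅐))*W = -24*W/7)
-4506738 + P(-51) = -4506738 - 24/7*(-51) = -4506738 + 1224/7 = -31545942/7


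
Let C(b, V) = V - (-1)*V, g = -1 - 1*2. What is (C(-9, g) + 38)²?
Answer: 1024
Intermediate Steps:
g = -3 (g = -1 - 2 = -3)
C(b, V) = 2*V (C(b, V) = V + V = 2*V)
(C(-9, g) + 38)² = (2*(-3) + 38)² = (-6 + 38)² = 32² = 1024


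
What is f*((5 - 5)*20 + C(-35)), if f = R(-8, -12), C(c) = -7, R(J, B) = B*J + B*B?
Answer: -1680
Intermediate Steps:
R(J, B) = B**2 + B*J (R(J, B) = B*J + B**2 = B**2 + B*J)
f = 240 (f = -12*(-12 - 8) = -12*(-20) = 240)
f*((5 - 5)*20 + C(-35)) = 240*((5 - 5)*20 - 7) = 240*(0*20 - 7) = 240*(0 - 7) = 240*(-7) = -1680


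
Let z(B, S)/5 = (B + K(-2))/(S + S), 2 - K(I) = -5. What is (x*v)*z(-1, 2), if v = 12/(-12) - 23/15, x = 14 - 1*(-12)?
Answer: -494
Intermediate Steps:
K(I) = 7 (K(I) = 2 - 1*(-5) = 2 + 5 = 7)
x = 26 (x = 14 + 12 = 26)
z(B, S) = 5*(7 + B)/(2*S) (z(B, S) = 5*((B + 7)/(S + S)) = 5*((7 + B)/((2*S))) = 5*((7 + B)*(1/(2*S))) = 5*((7 + B)/(2*S)) = 5*(7 + B)/(2*S))
v = -38/15 (v = 12*(-1/12) - 23*1/15 = -1 - 23/15 = -38/15 ≈ -2.5333)
(x*v)*z(-1, 2) = (26*(-38/15))*((5/2)*(7 - 1)/2) = -494*6/(3*2) = -988/15*15/2 = -494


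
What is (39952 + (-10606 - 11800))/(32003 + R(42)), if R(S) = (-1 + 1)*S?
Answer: 17546/32003 ≈ 0.54826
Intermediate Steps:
R(S) = 0 (R(S) = 0*S = 0)
(39952 + (-10606 - 11800))/(32003 + R(42)) = (39952 + (-10606 - 11800))/(32003 + 0) = (39952 - 22406)/32003 = 17546*(1/32003) = 17546/32003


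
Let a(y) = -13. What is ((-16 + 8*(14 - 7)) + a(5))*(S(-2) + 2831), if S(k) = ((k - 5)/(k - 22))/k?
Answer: 1222929/16 ≈ 76433.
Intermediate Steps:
S(k) = (-5 + k)/(k*(-22 + k)) (S(k) = ((-5 + k)/(-22 + k))/k = (-5 + k)/(k*(-22 + k)))
((-16 + 8*(14 - 7)) + a(5))*(S(-2) + 2831) = ((-16 + 8*(14 - 7)) - 13)*((-5 - 2)/((-2)*(-22 - 2)) + 2831) = ((-16 + 8*7) - 13)*(-½*(-7)/(-24) + 2831) = ((-16 + 56) - 13)*(-½*(-1/24)*(-7) + 2831) = (40 - 13)*(-7/48 + 2831) = 27*(135881/48) = 1222929/16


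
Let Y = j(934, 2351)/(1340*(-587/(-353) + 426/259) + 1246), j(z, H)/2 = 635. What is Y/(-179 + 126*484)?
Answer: 11611229/3156684168951 ≈ 3.6783e-6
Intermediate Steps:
j(z, H) = 1270 (j(z, H) = 2*635 = 1270)
Y = 58056145/259574391 (Y = 1270/(1340*(-587/(-353) + 426/259) + 1246) = 1270/(1340*(-587*(-1/353) + 426*(1/259)) + 1246) = 1270/(1340*(587/353 + 426/259) + 1246) = 1270/(1340*(302411/91427) + 1246) = 1270/(405230740/91427 + 1246) = 1270/(519148782/91427) = 1270*(91427/519148782) = 58056145/259574391 ≈ 0.22366)
Y/(-179 + 126*484) = 58056145/(259574391*(-179 + 126*484)) = 58056145/(259574391*(-179 + 60984)) = (58056145/259574391)/60805 = (58056145/259574391)*(1/60805) = 11611229/3156684168951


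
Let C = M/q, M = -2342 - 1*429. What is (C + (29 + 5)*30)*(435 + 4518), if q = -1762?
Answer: 8915454483/1762 ≈ 5.0598e+6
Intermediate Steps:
M = -2771 (M = -2342 - 429 = -2771)
C = 2771/1762 (C = -2771/(-1762) = -2771*(-1/1762) = 2771/1762 ≈ 1.5726)
(C + (29 + 5)*30)*(435 + 4518) = (2771/1762 + (29 + 5)*30)*(435 + 4518) = (2771/1762 + 34*30)*4953 = (2771/1762 + 1020)*4953 = (1800011/1762)*4953 = 8915454483/1762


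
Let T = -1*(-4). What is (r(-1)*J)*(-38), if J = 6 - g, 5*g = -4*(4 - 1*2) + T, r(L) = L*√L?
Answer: 1292*I/5 ≈ 258.4*I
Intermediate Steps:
r(L) = L^(3/2)
T = 4
g = -⅘ (g = (-4*(4 - 1*2) + 4)/5 = (-4*(4 - 2) + 4)/5 = (-4*2 + 4)/5 = (-8 + 4)/5 = (⅕)*(-4) = -⅘ ≈ -0.80000)
J = 34/5 (J = 6 - 1*(-⅘) = 6 + ⅘ = 34/5 ≈ 6.8000)
(r(-1)*J)*(-38) = ((-1)^(3/2)*(34/5))*(-38) = (-I*(34/5))*(-38) = -34*I/5*(-38) = 1292*I/5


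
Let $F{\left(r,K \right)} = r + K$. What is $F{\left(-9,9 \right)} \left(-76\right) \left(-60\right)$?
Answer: $0$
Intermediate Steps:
$F{\left(r,K \right)} = K + r$
$F{\left(-9,9 \right)} \left(-76\right) \left(-60\right) = \left(9 - 9\right) \left(-76\right) \left(-60\right) = 0 \left(-76\right) \left(-60\right) = 0 \left(-60\right) = 0$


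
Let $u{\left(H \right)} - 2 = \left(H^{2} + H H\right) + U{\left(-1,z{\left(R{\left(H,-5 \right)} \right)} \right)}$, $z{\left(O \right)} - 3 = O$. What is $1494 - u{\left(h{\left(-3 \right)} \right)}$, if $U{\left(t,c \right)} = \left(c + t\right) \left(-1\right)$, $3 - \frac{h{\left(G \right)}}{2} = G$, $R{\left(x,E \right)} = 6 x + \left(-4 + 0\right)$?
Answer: $1274$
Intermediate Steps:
$R{\left(x,E \right)} = -4 + 6 x$ ($R{\left(x,E \right)} = 6 x - 4 = -4 + 6 x$)
$z{\left(O \right)} = 3 + O$
$h{\left(G \right)} = 6 - 2 G$
$U{\left(t,c \right)} = - c - t$
$u{\left(H \right)} = 4 - 6 H + 2 H^{2}$ ($u{\left(H \right)} = 2 - \left(-2 - H^{2} + 6 H - H H\right) = 2 - \left(-2 - 2 H^{2} + 6 H\right) = 2 + \left(2 - 6 H + 2 H^{2}\right) = 4 - 6 H + 2 H^{2}$)
$1494 - u{\left(h{\left(-3 \right)} \right)} = 1494 - \left(4 - 6 \left(6 - -6\right) + 2 \left(6 - -6\right)^{2}\right) = 1494 - \left(4 - 6 \left(6 + 6\right) + 2 \left(6 + 6\right)^{2}\right) = 1494 - \left(4 - 72 + 2 \cdot 12^{2}\right) = 1494 - \left(4 - 72 + 2 \cdot 144\right) = 1494 - \left(4 - 72 + 288\right) = 1494 - 220 = 1274$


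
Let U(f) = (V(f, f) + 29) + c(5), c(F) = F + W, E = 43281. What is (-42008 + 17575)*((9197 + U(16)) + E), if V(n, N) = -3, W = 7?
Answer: -1283123428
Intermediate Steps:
c(F) = 7 + F (c(F) = F + 7 = 7 + F)
U(f) = 38 (U(f) = (-3 + 29) + (7 + 5) = 26 + 12 = 38)
(-42008 + 17575)*((9197 + U(16)) + E) = (-42008 + 17575)*((9197 + 38) + 43281) = -24433*(9235 + 43281) = -24433*52516 = -1283123428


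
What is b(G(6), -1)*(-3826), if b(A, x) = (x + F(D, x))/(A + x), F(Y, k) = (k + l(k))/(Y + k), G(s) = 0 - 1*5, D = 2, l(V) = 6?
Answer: 7652/3 ≈ 2550.7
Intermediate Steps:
G(s) = -5 (G(s) = 0 - 5 = -5)
F(Y, k) = (6 + k)/(Y + k) (F(Y, k) = (k + 6)/(Y + k) = (6 + k)/(Y + k))
b(A, x) = (x + (6 + x)/(2 + x))/(A + x)
b(G(6), -1)*(-3826) = ((6 - 1 - (2 - 1))/((2 - 1)*(-5 - 1)))*(-3826) = ((6 - 1 - 1*1)/(1*(-6)))*(-3826) = (1*(-1/6)*(6 - 1 - 1))*(-3826) = (1*(-1/6)*4)*(-3826) = -2/3*(-3826) = 7652/3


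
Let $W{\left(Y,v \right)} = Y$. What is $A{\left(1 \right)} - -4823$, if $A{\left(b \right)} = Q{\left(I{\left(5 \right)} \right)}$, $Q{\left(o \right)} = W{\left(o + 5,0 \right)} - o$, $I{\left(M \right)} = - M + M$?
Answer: $4828$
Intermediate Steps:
$I{\left(M \right)} = 0$
$Q{\left(o \right)} = 5$ ($Q{\left(o \right)} = \left(o + 5\right) - o = \left(5 + o\right) - o = 5$)
$A{\left(b \right)} = 5$
$A{\left(1 \right)} - -4823 = 5 - -4823 = 5 + 4823 = 4828$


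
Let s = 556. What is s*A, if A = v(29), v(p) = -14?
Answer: -7784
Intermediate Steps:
A = -14
s*A = 556*(-14) = -7784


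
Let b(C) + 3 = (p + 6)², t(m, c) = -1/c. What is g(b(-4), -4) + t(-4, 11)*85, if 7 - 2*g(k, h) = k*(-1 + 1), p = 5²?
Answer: -93/22 ≈ -4.2273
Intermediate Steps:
p = 25
b(C) = 958 (b(C) = -3 + (25 + 6)² = -3 + 31² = -3 + 961 = 958)
g(k, h) = 7/2 (g(k, h) = 7/2 - k*(-1 + 1)/2 = 7/2 - k*0/2 = 7/2 - ½*0 = 7/2 + 0 = 7/2)
g(b(-4), -4) + t(-4, 11)*85 = 7/2 - 1/11*85 = 7/2 - 85/11 = -93/22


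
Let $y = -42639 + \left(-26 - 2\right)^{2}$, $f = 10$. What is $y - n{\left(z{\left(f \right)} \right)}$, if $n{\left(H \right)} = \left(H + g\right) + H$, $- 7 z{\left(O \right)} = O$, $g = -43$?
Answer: $- \frac{292664}{7} \approx -41809.0$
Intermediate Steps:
$z{\left(O \right)} = - \frac{O}{7}$
$y = -41855$ ($y = -42639 + \left(-28\right)^{2} = -42639 + 784 = -41855$)
$n{\left(H \right)} = -43 + 2 H$ ($n{\left(H \right)} = \left(H - 43\right) + H = \left(-43 + H\right) + H = -43 + 2 H$)
$y - n{\left(z{\left(f \right)} \right)} = -41855 - \left(-43 + 2 \left(\left(- \frac{1}{7}\right) 10\right)\right) = -41855 - \left(-43 + 2 \left(- \frac{10}{7}\right)\right) = -41855 - \left(-43 - \frac{20}{7}\right) = -41855 - - \frac{321}{7} = -41855 + \frac{321}{7} = - \frac{292664}{7}$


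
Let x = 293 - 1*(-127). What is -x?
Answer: -420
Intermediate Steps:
x = 420 (x = 293 + 127 = 420)
-x = -1*420 = -420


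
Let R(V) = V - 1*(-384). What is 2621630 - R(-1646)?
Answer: 2622892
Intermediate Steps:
R(V) = 384 + V (R(V) = V + 384 = 384 + V)
2621630 - R(-1646) = 2621630 - (384 - 1646) = 2621630 - 1*(-1262) = 2621630 + 1262 = 2622892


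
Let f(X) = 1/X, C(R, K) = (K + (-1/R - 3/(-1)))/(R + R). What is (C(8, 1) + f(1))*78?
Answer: 6201/64 ≈ 96.891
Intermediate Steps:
C(R, K) = (3 + K - 1/R)/(2*R) (C(R, K) = (K + (-1/R - 3*(-1)))/((2*R)) = (K + (-1/R + 3))*(1/(2*R)) = (K + (3 - 1/R))*(1/(2*R)) = (3 + K - 1/R)*(1/(2*R)) = (3 + K - 1/R)/(2*R))
(C(8, 1) + f(1))*78 = ((½)*(-1 + 8*(3 + 1))/8² + 1/1)*78 = ((½)*(1/64)*(-1 + 8*4) + 1)*78 = ((½)*(1/64)*(-1 + 32) + 1)*78 = ((½)*(1/64)*31 + 1)*78 = (31/128 + 1)*78 = (159/128)*78 = 6201/64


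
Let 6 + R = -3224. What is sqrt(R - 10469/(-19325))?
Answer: I*sqrt(48242374213)/3865 ≈ 56.828*I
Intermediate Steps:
R = -3230 (R = -6 - 3224 = -3230)
sqrt(R - 10469/(-19325)) = sqrt(-3230 - 10469/(-19325)) = sqrt(-3230 - 10469*(-1/19325)) = sqrt(-3230 + 10469/19325) = sqrt(-62409281/19325) = I*sqrt(48242374213)/3865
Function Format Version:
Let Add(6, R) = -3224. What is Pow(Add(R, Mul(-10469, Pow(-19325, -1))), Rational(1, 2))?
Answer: Mul(Rational(1, 3865), I, Pow(48242374213, Rational(1, 2))) ≈ Mul(56.828, I)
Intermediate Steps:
R = -3230 (R = Add(-6, -3224) = -3230)
Pow(Add(R, Mul(-10469, Pow(-19325, -1))), Rational(1, 2)) = Pow(Add(-3230, Mul(-10469, Pow(-19325, -1))), Rational(1, 2)) = Pow(Add(-3230, Mul(-10469, Rational(-1, 19325))), Rational(1, 2)) = Pow(Add(-3230, Rational(10469, 19325)), Rational(1, 2)) = Pow(Rational(-62409281, 19325), Rational(1, 2)) = Mul(Rational(1, 3865), I, Pow(48242374213, Rational(1, 2)))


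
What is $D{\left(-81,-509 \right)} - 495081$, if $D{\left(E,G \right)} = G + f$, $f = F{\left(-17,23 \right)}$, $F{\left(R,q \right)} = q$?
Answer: $-495567$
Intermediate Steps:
$f = 23$
$D{\left(E,G \right)} = 23 + G$ ($D{\left(E,G \right)} = G + 23 = 23 + G$)
$D{\left(-81,-509 \right)} - 495081 = \left(23 - 509\right) - 495081 = -486 - 495081 = -495567$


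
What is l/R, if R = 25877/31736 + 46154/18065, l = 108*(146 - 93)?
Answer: 3281631248160/1932211349 ≈ 1698.4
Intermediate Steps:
l = 5724 (l = 108*53 = 5724)
R = 1932211349/573310840 (R = 25877*(1/31736) + 46154*(1/18065) = 25877/31736 + 46154/18065 = 1932211349/573310840 ≈ 3.3703)
l/R = 5724/(1932211349/573310840) = 5724*(573310840/1932211349) = 3281631248160/1932211349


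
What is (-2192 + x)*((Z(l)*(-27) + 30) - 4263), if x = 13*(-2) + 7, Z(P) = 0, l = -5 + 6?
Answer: 9359163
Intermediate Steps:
l = 1
x = -19 (x = -26 + 7 = -19)
(-2192 + x)*((Z(l)*(-27) + 30) - 4263) = (-2192 - 19)*((0*(-27) + 30) - 4263) = -2211*((0 + 30) - 4263) = -2211*(30 - 4263) = -2211*(-4233) = 9359163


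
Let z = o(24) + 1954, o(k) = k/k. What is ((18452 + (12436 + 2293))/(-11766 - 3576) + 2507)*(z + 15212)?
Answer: 659714299571/15342 ≈ 4.3001e+7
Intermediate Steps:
o(k) = 1
z = 1955 (z = 1 + 1954 = 1955)
((18452 + (12436 + 2293))/(-11766 - 3576) + 2507)*(z + 15212) = ((18452 + (12436 + 2293))/(-11766 - 3576) + 2507)*(1955 + 15212) = ((18452 + 14729)/(-15342) + 2507)*17167 = (33181*(-1/15342) + 2507)*17167 = (-33181/15342 + 2507)*17167 = (38429213/15342)*17167 = 659714299571/15342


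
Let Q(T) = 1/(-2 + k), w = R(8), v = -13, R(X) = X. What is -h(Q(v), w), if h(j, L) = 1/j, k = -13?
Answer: 15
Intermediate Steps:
w = 8
Q(T) = -1/15 (Q(T) = 1/(-2 - 13) = 1/(-15) = -1/15)
-h(Q(v), w) = -1/(-1/15) = -1*(-15) = 15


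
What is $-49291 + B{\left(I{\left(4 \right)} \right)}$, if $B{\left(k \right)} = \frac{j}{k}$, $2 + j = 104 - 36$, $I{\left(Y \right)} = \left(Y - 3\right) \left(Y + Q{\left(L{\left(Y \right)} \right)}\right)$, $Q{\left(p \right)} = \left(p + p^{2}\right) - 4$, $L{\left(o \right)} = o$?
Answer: $- \frac{492877}{10} \approx -49288.0$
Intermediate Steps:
$Q{\left(p \right)} = -4 + p + p^{2}$
$I{\left(Y \right)} = \left(-3 + Y\right) \left(-4 + Y^{2} + 2 Y\right)$ ($I{\left(Y \right)} = \left(Y - 3\right) \left(Y + \left(-4 + Y + Y^{2}\right)\right) = \left(-3 + Y\right) \left(-4 + Y^{2} + 2 Y\right)$)
$j = 66$ ($j = -2 + \left(104 - 36\right) = -2 + 68 = 66$)
$B{\left(k \right)} = \frac{66}{k}$
$-49291 + B{\left(I{\left(4 \right)} \right)} = -49291 + \frac{66}{12 + 4^{3} - 4^{2} - 40} = -49291 + \frac{66}{12 + 64 - 16 - 40} = -49291 + \frac{66}{20} = -49291 + 66 \cdot \frac{1}{20} = -49291 + \frac{33}{10} = - \frac{492877}{10}$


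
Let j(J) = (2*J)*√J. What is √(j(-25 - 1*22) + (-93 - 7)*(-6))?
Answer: √(600 - 94*I*√47) ≈ 27.208 - 11.843*I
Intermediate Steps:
j(J) = 2*J^(3/2)
√(j(-25 - 1*22) + (-93 - 7)*(-6)) = √(2*(-25 - 1*22)^(3/2) + (-93 - 7)*(-6)) = √(2*(-25 - 22)^(3/2) - 100*(-6)) = √(2*(-47)^(3/2) + 600) = √(2*(-47*I*√47) + 600) = √(-94*I*√47 + 600) = √(600 - 94*I*√47)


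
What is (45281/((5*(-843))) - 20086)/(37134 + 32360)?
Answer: -84707771/292917210 ≈ -0.28919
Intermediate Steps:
(45281/((5*(-843))) - 20086)/(37134 + 32360) = (45281/(-4215) - 20086)/69494 = (45281*(-1/4215) - 20086)*(1/69494) = (-45281/4215 - 20086)*(1/69494) = -84707771/4215*1/69494 = -84707771/292917210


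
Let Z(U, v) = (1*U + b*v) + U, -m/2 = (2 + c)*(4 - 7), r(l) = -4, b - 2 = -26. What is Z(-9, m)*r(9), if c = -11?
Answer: -5112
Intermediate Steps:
b = -24 (b = 2 - 26 = -24)
m = -54 (m = -2*(2 - 11)*(4 - 7) = -(-18)*(-3) = -2*27 = -54)
Z(U, v) = -24*v + 2*U (Z(U, v) = (1*U - 24*v) + U = (U - 24*v) + U = -24*v + 2*U)
Z(-9, m)*r(9) = (-24*(-54) + 2*(-9))*(-4) = (1296 - 18)*(-4) = 1278*(-4) = -5112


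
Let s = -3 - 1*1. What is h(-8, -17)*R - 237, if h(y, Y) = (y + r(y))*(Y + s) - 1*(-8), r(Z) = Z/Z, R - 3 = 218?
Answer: 34018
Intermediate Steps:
R = 221 (R = 3 + 218 = 221)
r(Z) = 1
s = -4 (s = -3 - 1 = -4)
h(y, Y) = 8 + (1 + y)*(-4 + Y) (h(y, Y) = (y + 1)*(Y - 4) - 1*(-8) = (1 + y)*(-4 + Y) + 8 = 8 + (1 + y)*(-4 + Y))
h(-8, -17)*R - 237 = (4 - 17 - 4*(-8) - 17*(-8))*221 - 237 = (4 - 17 + 32 + 136)*221 - 237 = 155*221 - 237 = 34255 - 237 = 34018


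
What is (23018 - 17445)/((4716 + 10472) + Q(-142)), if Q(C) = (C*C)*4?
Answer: 5573/95844 ≈ 0.058147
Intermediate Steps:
Q(C) = 4*C² (Q(C) = C²*4 = 4*C²)
(23018 - 17445)/((4716 + 10472) + Q(-142)) = (23018 - 17445)/((4716 + 10472) + 4*(-142)²) = 5573/(15188 + 4*20164) = 5573/(15188 + 80656) = 5573/95844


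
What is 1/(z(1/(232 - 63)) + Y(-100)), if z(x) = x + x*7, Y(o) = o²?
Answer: 169/1690008 ≈ 9.9999e-5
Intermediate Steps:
z(x) = 8*x (z(x) = x + 7*x = 8*x)
1/(z(1/(232 - 63)) + Y(-100)) = 1/(8/(232 - 63) + (-100)²) = 1/(8/169 + 10000) = 1/(1690008/169) = 169/1690008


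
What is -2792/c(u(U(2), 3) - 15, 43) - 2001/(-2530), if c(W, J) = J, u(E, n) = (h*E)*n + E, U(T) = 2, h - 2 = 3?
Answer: -303379/4730 ≈ -64.139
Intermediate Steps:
h = 5 (h = 2 + 3 = 5)
u(E, n) = E + 5*E*n (u(E, n) = (5*E)*n + E = 5*E*n + E = E + 5*E*n)
-2792/c(u(U(2), 3) - 15, 43) - 2001/(-2530) = -2792/43 - 2001/(-2530) = -2792*1/43 - 2001*(-1/2530) = -2792/43 + 87/110 = -303379/4730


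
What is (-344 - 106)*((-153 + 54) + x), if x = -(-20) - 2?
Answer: 36450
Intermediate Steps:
x = 18 (x = -4*(-5) - 2 = 20 - 2 = 18)
(-344 - 106)*((-153 + 54) + x) = (-344 - 106)*((-153 + 54) + 18) = -450*(-99 + 18) = -450*(-81) = 36450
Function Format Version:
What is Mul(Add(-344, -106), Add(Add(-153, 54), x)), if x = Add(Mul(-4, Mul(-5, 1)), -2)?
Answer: 36450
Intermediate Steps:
x = 18 (x = Add(Mul(-4, -5), -2) = Add(20, -2) = 18)
Mul(Add(-344, -106), Add(Add(-153, 54), x)) = Mul(Add(-344, -106), Add(Add(-153, 54), 18)) = Mul(-450, Add(-99, 18)) = Mul(-450, -81) = 36450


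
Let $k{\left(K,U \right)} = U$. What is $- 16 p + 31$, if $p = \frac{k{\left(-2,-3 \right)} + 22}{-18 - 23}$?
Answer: $\frac{1575}{41} \approx 38.415$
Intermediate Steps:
$p = - \frac{19}{41}$ ($p = \frac{-3 + 22}{-18 - 23} = \frac{19}{-41} = 19 \left(- \frac{1}{41}\right) = - \frac{19}{41} \approx -0.46341$)
$- 16 p + 31 = \left(-16\right) \left(- \frac{19}{41}\right) + 31 = \frac{304}{41} + 31 = \frac{1575}{41}$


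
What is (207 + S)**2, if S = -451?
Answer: 59536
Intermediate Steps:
(207 + S)**2 = (207 - 451)**2 = (-244)**2 = 59536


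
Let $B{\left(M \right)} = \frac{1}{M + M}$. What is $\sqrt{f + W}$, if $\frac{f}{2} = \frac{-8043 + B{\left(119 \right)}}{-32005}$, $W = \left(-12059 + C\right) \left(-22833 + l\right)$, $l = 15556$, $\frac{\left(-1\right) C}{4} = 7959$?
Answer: $\frac{\sqrt{4633370345996450540510}}{3808595} \approx 17872.0$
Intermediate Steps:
$C = -31836$ ($C = \left(-4\right) 7959 = -31836$)
$B{\left(M \right)} = \frac{1}{2 M}$
$W = 319423915$ ($W = \left(-12059 - 31836\right) \left(-22833 + 15556\right) = \left(-43895\right) \left(-7277\right) = 319423915$)
$f = \frac{1914233}{3808595}$ ($f = 2 \frac{-8043 + \frac{1}{2 \cdot 119}}{-32005} = 2 \left(-8043 + \frac{1}{2} \cdot \frac{1}{119}\right) \left(- \frac{1}{32005}\right) = 2 \left(-8043 + \frac{1}{238}\right) \left(- \frac{1}{32005}\right) = 2 \left(\left(- \frac{1914233}{238}\right) \left(- \frac{1}{32005}\right)\right) = 2 \cdot \frac{1914233}{7617190} = \frac{1914233}{3808595} \approx 0.50261$)
$\sqrt{f + W} = \sqrt{\frac{1914233}{3808595} + 319423915} = \sqrt{\frac{1216556327463658}{3808595}} = \frac{\sqrt{4633370345996450540510}}{3808595}$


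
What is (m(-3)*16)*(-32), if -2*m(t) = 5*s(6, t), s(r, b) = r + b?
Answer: 3840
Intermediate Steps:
s(r, b) = b + r
m(t) = -15 - 5*t/2 (m(t) = -5*(t + 6)/2 = -5*(6 + t)/2 = -(30 + 5*t)/2 = -15 - 5*t/2)
(m(-3)*16)*(-32) = ((-15 - 5/2*(-3))*16)*(-32) = ((-15 + 15/2)*16)*(-32) = -15/2*16*(-32) = -120*(-32) = 3840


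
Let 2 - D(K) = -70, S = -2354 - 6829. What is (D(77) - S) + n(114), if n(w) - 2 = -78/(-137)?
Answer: 1268287/137 ≈ 9257.6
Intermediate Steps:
S = -9183
D(K) = 72 (D(K) = 2 - 1*(-70) = 2 + 70 = 72)
n(w) = 352/137 (n(w) = 2 - 78/(-137) = 2 - 78*(-1/137) = 2 + 78/137 = 352/137)
(D(77) - S) + n(114) = (72 - 1*(-9183)) + 352/137 = (72 + 9183) + 352/137 = 9255 + 352/137 = 1268287/137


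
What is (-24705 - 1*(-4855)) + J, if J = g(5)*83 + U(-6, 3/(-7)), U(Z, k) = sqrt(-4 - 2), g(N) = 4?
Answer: -19518 + I*sqrt(6) ≈ -19518.0 + 2.4495*I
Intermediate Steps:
U(Z, k) = I*sqrt(6) (U(Z, k) = sqrt(-6) = I*sqrt(6))
J = 332 + I*sqrt(6) (J = 4*83 + I*sqrt(6) = 332 + I*sqrt(6) ≈ 332.0 + 2.4495*I)
(-24705 - 1*(-4855)) + J = (-24705 - 1*(-4855)) + (332 + I*sqrt(6)) = (-24705 + 4855) + (332 + I*sqrt(6)) = -19850 + (332 + I*sqrt(6)) = -19518 + I*sqrt(6)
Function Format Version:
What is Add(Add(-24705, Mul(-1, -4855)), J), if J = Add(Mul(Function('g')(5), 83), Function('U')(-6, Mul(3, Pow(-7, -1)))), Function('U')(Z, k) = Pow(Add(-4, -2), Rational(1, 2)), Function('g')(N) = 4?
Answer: Add(-19518, Mul(I, Pow(6, Rational(1, 2)))) ≈ Add(-19518., Mul(2.4495, I))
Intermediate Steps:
Function('U')(Z, k) = Mul(I, Pow(6, Rational(1, 2))) (Function('U')(Z, k) = Pow(-6, Rational(1, 2)) = Mul(I, Pow(6, Rational(1, 2))))
J = Add(332, Mul(I, Pow(6, Rational(1, 2)))) (J = Add(Mul(4, 83), Mul(I, Pow(6, Rational(1, 2)))) = Add(332, Mul(I, Pow(6, Rational(1, 2)))) ≈ Add(332.00, Mul(2.4495, I)))
Add(Add(-24705, Mul(-1, -4855)), J) = Add(Add(-24705, Mul(-1, -4855)), Add(332, Mul(I, Pow(6, Rational(1, 2))))) = Add(Add(-24705, 4855), Add(332, Mul(I, Pow(6, Rational(1, 2))))) = Add(-19850, Add(332, Mul(I, Pow(6, Rational(1, 2))))) = Add(-19518, Mul(I, Pow(6, Rational(1, 2))))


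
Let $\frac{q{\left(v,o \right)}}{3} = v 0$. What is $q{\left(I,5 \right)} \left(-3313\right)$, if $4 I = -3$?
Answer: $0$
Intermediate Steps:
$I = - \frac{3}{4}$ ($I = \frac{1}{4} \left(-3\right) = - \frac{3}{4} \approx -0.75$)
$q{\left(v,o \right)} = 0$ ($q{\left(v,o \right)} = 3 v 0 = 3 \cdot 0 = 0$)
$q{\left(I,5 \right)} \left(-3313\right) = 0 \left(-3313\right) = 0$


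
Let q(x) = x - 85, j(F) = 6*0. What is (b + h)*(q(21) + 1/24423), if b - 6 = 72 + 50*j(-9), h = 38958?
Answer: -20338679852/8141 ≈ -2.4983e+6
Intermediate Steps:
j(F) = 0
q(x) = -85 + x
b = 78 (b = 6 + (72 + 50*0) = 6 + (72 + 0) = 6 + 72 = 78)
(b + h)*(q(21) + 1/24423) = (78 + 38958)*((-85 + 21) + 1/24423) = 39036*(-64 + 1/24423) = 39036*(-1563071/24423) = -20338679852/8141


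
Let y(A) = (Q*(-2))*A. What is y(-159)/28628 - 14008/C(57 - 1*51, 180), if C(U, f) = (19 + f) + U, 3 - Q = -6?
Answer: -200217157/2934370 ≈ -68.232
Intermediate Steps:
Q = 9 (Q = 3 - 1*(-6) = 3 + 6 = 9)
y(A) = -18*A (y(A) = (9*(-2))*A = -18*A)
C(U, f) = 19 + U + f
y(-159)/28628 - 14008/C(57 - 1*51, 180) = -18*(-159)/28628 - 14008/(19 + (57 - 1*51) + 180) = 2862*(1/28628) - 14008/(19 + (57 - 51) + 180) = 1431/14314 - 14008/(19 + 6 + 180) = 1431/14314 - 14008/205 = -200217157/2934370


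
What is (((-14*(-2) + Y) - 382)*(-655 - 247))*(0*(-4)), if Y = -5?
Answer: 0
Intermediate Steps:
(((-14*(-2) + Y) - 382)*(-655 - 247))*(0*(-4)) = (((-14*(-2) - 5) - 382)*(-655 - 247))*(0*(-4)) = (((28 - 5) - 382)*(-902))*0 = ((23 - 382)*(-902))*0 = -359*(-902)*0 = 323818*0 = 0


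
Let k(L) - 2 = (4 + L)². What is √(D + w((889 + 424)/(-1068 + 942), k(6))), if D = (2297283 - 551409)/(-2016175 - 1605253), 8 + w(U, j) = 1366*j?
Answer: √456797954743890886/1810714 ≈ 373.26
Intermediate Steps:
k(L) = 2 + (4 + L)²
w(U, j) = -8 + 1366*j
D = -872937/1810714 (D = 1745874/(-3621428) = 1745874*(-1/3621428) = -872937/1810714 ≈ -0.48210)
√(D + w((889 + 424)/(-1068 + 942), k(6))) = √(-872937/1810714 + (-8 + 1366*(2 + (4 + 6)²))) = √(-872937/1810714 + (-8 + 1366*(2 + 10²))) = √(-872937/1810714 + (-8 + 1366*(2 + 100))) = √(-872937/1810714 + (-8 + 1366*102)) = √(-872937/1810714 + (-8 + 139332)) = √(-872937/1810714 + 139324) = √(252275044399/1810714) = √456797954743890886/1810714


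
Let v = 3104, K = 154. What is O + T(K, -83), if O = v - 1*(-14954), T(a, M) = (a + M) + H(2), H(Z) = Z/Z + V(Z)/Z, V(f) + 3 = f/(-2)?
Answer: 18128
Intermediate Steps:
V(f) = -3 - f/2 (V(f) = -3 + f/(-2) = -3 + f*(-½) = -3 - f/2)
H(Z) = 1 + (-3 - Z/2)/Z (H(Z) = Z/Z + (-3 - Z/2)/Z = 1 + (-3 - Z/2)/Z)
T(a, M) = -1 + M + a (T(a, M) = (a + M) + (½)*(-6 + 2)/2 = (M + a) + (½)*(½)*(-4) = (M + a) - 1 = -1 + M + a)
O = 18058 (O = 3104 - 1*(-14954) = 3104 + 14954 = 18058)
O + T(K, -83) = 18058 + (-1 - 83 + 154) = 18058 + 70 = 18128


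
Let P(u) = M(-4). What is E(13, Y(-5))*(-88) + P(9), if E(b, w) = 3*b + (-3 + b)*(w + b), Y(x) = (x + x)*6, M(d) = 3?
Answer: 37931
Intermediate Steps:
P(u) = 3
Y(x) = 12*x (Y(x) = (2*x)*6 = 12*x)
E(b, w) = 3*b + (-3 + b)*(b + w)
E(13, Y(-5))*(-88) + P(9) = (13² - 36*(-5) + 13*(12*(-5)))*(-88) + 3 = (169 - 3*(-60) + 13*(-60))*(-88) + 3 = (169 + 180 - 780)*(-88) + 3 = -431*(-88) + 3 = 37928 + 3 = 37931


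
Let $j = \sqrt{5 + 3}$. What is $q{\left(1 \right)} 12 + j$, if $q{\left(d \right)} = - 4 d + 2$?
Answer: $-24 + 2 \sqrt{2} \approx -21.172$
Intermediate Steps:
$j = 2 \sqrt{2}$ ($j = \sqrt{8} = 2 \sqrt{2} \approx 2.8284$)
$q{\left(d \right)} = 2 - 4 d$
$q{\left(1 \right)} 12 + j = \left(2 - 4\right) 12 + 2 \sqrt{2} = \left(-2\right) 12 + 2 \sqrt{2} = -24 + 2 \sqrt{2}$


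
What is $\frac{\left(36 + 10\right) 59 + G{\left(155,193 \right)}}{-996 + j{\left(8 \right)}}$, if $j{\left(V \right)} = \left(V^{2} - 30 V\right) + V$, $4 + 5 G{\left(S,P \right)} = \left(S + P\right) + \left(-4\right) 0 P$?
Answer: $- \frac{2319}{970} \approx -2.3907$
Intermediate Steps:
$G{\left(S,P \right)} = - \frac{4}{5} + \frac{P}{5} + \frac{S}{5}$ ($G{\left(S,P \right)} = - \frac{4}{5} + \frac{\left(S + P\right) + \left(-4\right) 0 P}{5} = - \frac{4}{5} + \frac{\left(P + S\right) + 0 P}{5} = - \frac{4}{5} + \frac{\left(P + S\right) + 0}{5} = - \frac{4}{5} + \frac{P + S}{5} = - \frac{4}{5} + \left(\frac{P}{5} + \frac{S}{5}\right) = - \frac{4}{5} + \frac{P}{5} + \frac{S}{5}$)
$j{\left(V \right)} = V^{2} - 29 V$
$\frac{\left(36 + 10\right) 59 + G{\left(155,193 \right)}}{-996 + j{\left(8 \right)}} = \frac{\left(36 + 10\right) 59 + \left(- \frac{4}{5} + \frac{1}{5} \cdot 193 + \frac{1}{5} \cdot 155\right)}{-996 + 8 \left(-29 + 8\right)} = \frac{46 \cdot 59 + \left(- \frac{4}{5} + \frac{193}{5} + 31\right)}{-996 + 8 \left(-21\right)} = \frac{2714 + \frac{344}{5}}{-996 - 168} = \frac{13914}{5 \left(-1164\right)} = \frac{13914}{5} \left(- \frac{1}{1164}\right) = - \frac{2319}{970}$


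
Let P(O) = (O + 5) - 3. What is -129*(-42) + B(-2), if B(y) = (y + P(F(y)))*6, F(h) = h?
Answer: 5406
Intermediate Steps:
P(O) = 2 + O (P(O) = (5 + O) - 3 = 2 + O)
B(y) = 12 + 12*y (B(y) = (y + (2 + y))*6 = (2 + 2*y)*6 = 12 + 12*y)
-129*(-42) + B(-2) = -129*(-42) + (12 + 12*(-2)) = 5418 + (12 - 24) = 5418 - 12 = 5406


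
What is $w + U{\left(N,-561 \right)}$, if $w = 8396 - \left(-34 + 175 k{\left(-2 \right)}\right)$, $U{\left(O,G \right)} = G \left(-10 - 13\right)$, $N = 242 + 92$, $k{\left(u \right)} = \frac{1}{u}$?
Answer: $\frac{42841}{2} \approx 21421.0$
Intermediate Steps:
$N = 334$
$U{\left(O,G \right)} = - 23 G$ ($U{\left(O,G \right)} = G \left(-23\right) = - 23 G$)
$w = \frac{17035}{2}$ ($w = 8396 - \left(-34 + \frac{175}{-2}\right) = 8396 + \left(\left(-175\right) \left(- \frac{1}{2}\right) + 34\right) = 8396 + \left(\frac{175}{2} + 34\right) = 8396 + \frac{243}{2} = \frac{17035}{2} \approx 8517.5$)
$w + U{\left(N,-561 \right)} = \frac{17035}{2} - -12903 = \frac{17035}{2} + 12903 = \frac{42841}{2}$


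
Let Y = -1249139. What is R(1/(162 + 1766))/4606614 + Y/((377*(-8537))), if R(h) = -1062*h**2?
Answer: 1188322020459715157/3061751990000869568 ≈ 0.38812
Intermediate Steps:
R(1/(162 + 1766))/4606614 + Y/((377*(-8537))) = -1062/(162 + 1766)**2/4606614 - 1249139/(377*(-8537)) = -1062*(1/1928)**2*(1/4606614) - 1249139/(-3218449) = -1062*(1/1928)**2*(1/4606614) - 1249139*(-1/3218449) = -1062*1/3717184*(1/4606614) + 1249139/3218449 = -531/1858592*1/4606614 + 1249139/3218449 = -59/951312880832 + 1249139/3218449 = 1188322020459715157/3061751990000869568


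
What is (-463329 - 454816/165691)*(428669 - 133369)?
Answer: -22670151515771500/165691 ≈ -1.3682e+11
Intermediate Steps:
(-463329 - 454816/165691)*(428669 - 133369) = (-463329 - 454816*1/165691)*295300 = (-463329 - 454816/165691)*295300 = -76769900155/165691*295300 = -22670151515771500/165691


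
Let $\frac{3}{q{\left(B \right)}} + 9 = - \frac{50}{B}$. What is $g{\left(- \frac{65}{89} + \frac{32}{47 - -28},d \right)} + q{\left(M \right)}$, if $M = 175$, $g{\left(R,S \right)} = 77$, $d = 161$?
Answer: $\frac{4984}{65} \approx 76.677$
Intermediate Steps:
$q{\left(B \right)} = \frac{3}{-9 - \frac{50}{B}}$
$g{\left(- \frac{65}{89} + \frac{32}{47 - -28},d \right)} + q{\left(M \right)} = 77 - \frac{525}{50 + 9 \cdot 175} = 77 - \frac{525}{50 + 1575} = 77 - \frac{525}{1625} = 77 - 525 \cdot \frac{1}{1625} = 77 - \frac{21}{65} = \frac{4984}{65}$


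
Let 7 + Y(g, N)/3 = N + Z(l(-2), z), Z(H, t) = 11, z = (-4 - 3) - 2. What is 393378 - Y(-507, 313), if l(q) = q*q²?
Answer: 392427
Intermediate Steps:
l(q) = q³
z = -9 (z = -7 - 2 = -9)
Y(g, N) = 12 + 3*N (Y(g, N) = -21 + 3*(N + 11) = -21 + 3*(11 + N) = -21 + (33 + 3*N) = 12 + 3*N)
393378 - Y(-507, 313) = 393378 - (12 + 3*313) = 393378 - (12 + 939) = 393378 - 1*951 = 393378 - 951 = 392427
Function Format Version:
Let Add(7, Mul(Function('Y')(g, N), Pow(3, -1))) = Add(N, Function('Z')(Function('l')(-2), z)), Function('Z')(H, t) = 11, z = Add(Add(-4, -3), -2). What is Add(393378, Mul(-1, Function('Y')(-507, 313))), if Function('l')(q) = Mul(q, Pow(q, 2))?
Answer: 392427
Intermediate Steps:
Function('l')(q) = Pow(q, 3)
z = -9 (z = Add(-7, -2) = -9)
Function('Y')(g, N) = Add(12, Mul(3, N)) (Function('Y')(g, N) = Add(-21, Mul(3, Add(N, 11))) = Add(-21, Mul(3, Add(11, N))) = Add(-21, Add(33, Mul(3, N))) = Add(12, Mul(3, N)))
Add(393378, Mul(-1, Function('Y')(-507, 313))) = Add(393378, Mul(-1, Add(12, Mul(3, 313)))) = Add(393378, Mul(-1, Add(12, 939))) = Add(393378, Mul(-1, 951)) = Add(393378, -951) = 392427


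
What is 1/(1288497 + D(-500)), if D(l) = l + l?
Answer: 1/1287497 ≈ 7.7670e-7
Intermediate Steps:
D(l) = 2*l
1/(1288497 + D(-500)) = 1/(1288497 + 2*(-500)) = 1/(1288497 - 1000) = 1/1287497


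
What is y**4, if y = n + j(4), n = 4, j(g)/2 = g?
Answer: 20736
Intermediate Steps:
j(g) = 2*g
y = 12 (y = 4 + 2*4 = 4 + 8 = 12)
y**4 = 12**4 = 20736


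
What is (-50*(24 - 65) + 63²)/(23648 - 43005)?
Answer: -463/1489 ≈ -0.31095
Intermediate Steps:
(-50*(24 - 65) + 63²)/(23648 - 43005) = (-50*(-41) + 3969)/(-19357) = (2050 + 3969)*(-1/19357) = 6019*(-1/19357) = -463/1489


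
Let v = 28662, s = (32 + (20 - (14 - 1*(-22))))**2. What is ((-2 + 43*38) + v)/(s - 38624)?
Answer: -1377/1744 ≈ -0.78956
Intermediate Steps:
s = 256 (s = (32 + (20 - (14 + 22)))**2 = (32 + (20 - 1*36))**2 = (32 + (20 - 36))**2 = (32 - 16)**2 = 16**2 = 256)
((-2 + 43*38) + v)/(s - 38624) = ((-2 + 43*38) + 28662)/(256 - 38624) = ((-2 + 1634) + 28662)/(-38368) = (1632 + 28662)*(-1/38368) = 30294*(-1/38368) = -1377/1744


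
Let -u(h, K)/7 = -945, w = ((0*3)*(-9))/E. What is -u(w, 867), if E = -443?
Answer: -6615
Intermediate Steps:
w = 0 (w = ((0*3)*(-9))/(-443) = (0*(-9))*(-1/443) = 0*(-1/443) = 0)
u(h, K) = 6615 (u(h, K) = -7*(-945) = 6615)
-u(w, 867) = -1*6615 = -6615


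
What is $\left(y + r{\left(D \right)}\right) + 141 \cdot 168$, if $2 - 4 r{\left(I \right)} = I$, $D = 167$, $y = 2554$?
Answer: $\frac{104803}{4} \approx 26201.0$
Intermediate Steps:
$r{\left(I \right)} = \frac{1}{2} - \frac{I}{4}$
$\left(y + r{\left(D \right)}\right) + 141 \cdot 168 = \left(2554 + \left(\frac{1}{2} - \frac{167}{4}\right)\right) + 141 \cdot 168 = \left(2554 + \left(\frac{1}{2} - \frac{167}{4}\right)\right) + 23688 = \left(2554 - \frac{165}{4}\right) + 23688 = \frac{10051}{4} + 23688 = \frac{104803}{4}$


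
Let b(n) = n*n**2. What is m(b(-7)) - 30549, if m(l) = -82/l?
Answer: -10478225/343 ≈ -30549.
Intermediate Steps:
b(n) = n**3
m(b(-7)) - 30549 = -82/((-7)**3) - 30549 = -82/(-343) - 30549 = -82*(-1/343) - 30549 = 82/343 - 30549 = -10478225/343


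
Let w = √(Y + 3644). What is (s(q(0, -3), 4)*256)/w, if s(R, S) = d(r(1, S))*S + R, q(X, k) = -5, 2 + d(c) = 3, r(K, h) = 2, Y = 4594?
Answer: -128*√8238/4119 ≈ -2.8205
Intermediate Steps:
d(c) = 1 (d(c) = -2 + 3 = 1)
s(R, S) = R + S (s(R, S) = 1*S + R = S + R = R + S)
w = √8238 (w = √(4594 + 3644) = √8238 ≈ 90.763)
(s(q(0, -3), 4)*256)/w = ((-5 + 4)*256)/(√8238) = (-1*256)*(√8238/8238) = -128*√8238/4119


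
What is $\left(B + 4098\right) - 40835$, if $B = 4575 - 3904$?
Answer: $-36066$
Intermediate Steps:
$B = 671$
$\left(B + 4098\right) - 40835 = \left(671 + 4098\right) - 40835 = 4769 - 40835 = -36066$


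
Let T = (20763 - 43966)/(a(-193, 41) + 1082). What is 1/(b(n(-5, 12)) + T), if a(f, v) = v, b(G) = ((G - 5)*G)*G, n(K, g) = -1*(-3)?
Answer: -1123/43417 ≈ -0.025865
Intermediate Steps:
n(K, g) = 3
b(G) = G²*(-5 + G) (b(G) = ((-5 + G)*G)*G = (G*(-5 + G))*G = G²*(-5 + G))
T = -23203/1123 (T = (20763 - 43966)/(41 + 1082) = -23203/1123 ≈ -20.662)
1/(b(n(-5, 12)) + T) = 1/(3²*(-5 + 3) - 23203/1123) = 1/(9*(-2) - 23203/1123) = 1/(-18 - 23203/1123) = 1/(-43417/1123) = -1123/43417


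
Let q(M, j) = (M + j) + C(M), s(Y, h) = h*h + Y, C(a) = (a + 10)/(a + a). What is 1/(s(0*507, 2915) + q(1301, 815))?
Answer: 2602/22115286593 ≈ 1.1766e-7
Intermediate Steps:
C(a) = (10 + a)/(2*a) (C(a) = (10 + a)/((2*a)) = (10 + a)*(1/(2*a)) = (10 + a)/(2*a))
s(Y, h) = Y + h² (s(Y, h) = h² + Y = Y + h²)
q(M, j) = M + j + (10 + M)/(2*M) (q(M, j) = (M + j) + (10 + M)/(2*M) = M + j + (10 + M)/(2*M))
1/(s(0*507, 2915) + q(1301, 815)) = 1/((0*507 + 2915²) + (½ + 1301 + 815 + 5/1301)) = 1/((0 + 8497225) + (½ + 1301 + 815 + 5*(1/1301))) = 1/(8497225 + (½ + 1301 + 815 + 5/1301)) = 1/(8497225 + 5507143/2602) = 1/(22115286593/2602) = 2602/22115286593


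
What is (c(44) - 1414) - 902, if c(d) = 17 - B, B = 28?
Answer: -2327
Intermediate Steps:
c(d) = -11 (c(d) = 17 - 1*28 = 17 - 28 = -11)
(c(44) - 1414) - 902 = (-11 - 1414) - 902 = -1425 - 902 = -2327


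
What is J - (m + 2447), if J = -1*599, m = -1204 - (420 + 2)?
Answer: -1420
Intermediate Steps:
m = -1626 (m = -1204 - 1*422 = -1204 - 422 = -1626)
J = -599
J - (m + 2447) = -599 - (-1626 + 2447) = -599 - 1*821 = -599 - 821 = -1420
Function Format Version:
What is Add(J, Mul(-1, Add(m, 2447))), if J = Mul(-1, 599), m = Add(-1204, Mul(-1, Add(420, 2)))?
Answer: -1420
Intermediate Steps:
m = -1626 (m = Add(-1204, Mul(-1, 422)) = Add(-1204, -422) = -1626)
J = -599
Add(J, Mul(-1, Add(m, 2447))) = Add(-599, Mul(-1, Add(-1626, 2447))) = Add(-599, Mul(-1, 821)) = Add(-599, -821) = -1420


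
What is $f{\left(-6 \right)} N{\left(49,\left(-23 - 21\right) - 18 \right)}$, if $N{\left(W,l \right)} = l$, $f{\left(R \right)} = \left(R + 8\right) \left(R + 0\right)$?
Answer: $744$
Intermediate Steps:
$f{\left(R \right)} = R \left(8 + R\right)$ ($f{\left(R \right)} = \left(8 + R\right) R = R \left(8 + R\right)$)
$f{\left(-6 \right)} N{\left(49,\left(-23 - 21\right) - 18 \right)} = - 6 \left(8 - 6\right) \left(\left(-23 - 21\right) - 18\right) = \left(-6\right) 2 \left(-44 - 18\right) = \left(-12\right) \left(-62\right) = 744$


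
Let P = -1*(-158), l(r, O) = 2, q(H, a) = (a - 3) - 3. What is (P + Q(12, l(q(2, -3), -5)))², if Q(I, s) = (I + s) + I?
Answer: 33856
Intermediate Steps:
q(H, a) = -6 + a (q(H, a) = (-3 + a) - 3 = -6 + a)
Q(I, s) = s + 2*I
P = 158
(P + Q(12, l(q(2, -3), -5)))² = (158 + (2 + 2*12))² = (158 + (2 + 24))² = (158 + 26)² = 184² = 33856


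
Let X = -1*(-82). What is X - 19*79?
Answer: -1419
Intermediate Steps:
X = 82
X - 19*79 = 82 - 19*79 = 82 - 1501 = -1419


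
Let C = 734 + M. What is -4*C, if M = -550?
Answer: -736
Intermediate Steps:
C = 184 (C = 734 - 550 = 184)
-4*C = -4*184 = -736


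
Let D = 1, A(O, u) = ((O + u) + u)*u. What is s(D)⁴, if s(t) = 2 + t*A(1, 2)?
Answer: 20736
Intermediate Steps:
A(O, u) = u*(O + 2*u) (A(O, u) = (O + 2*u)*u = u*(O + 2*u))
s(t) = 2 + 10*t (s(t) = 2 + t*(2*(1 + 2*2)) = 2 + t*(2*(1 + 4)) = 2 + t*(2*5) = 2 + t*10 = 2 + 10*t)
s(D)⁴ = (2 + 10*1)⁴ = (2 + 10)⁴ = 12⁴ = 20736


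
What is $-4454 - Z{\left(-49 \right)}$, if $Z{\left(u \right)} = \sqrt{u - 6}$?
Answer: $-4454 - i \sqrt{55} \approx -4454.0 - 7.4162 i$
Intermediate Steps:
$Z{\left(u \right)} = \sqrt{-6 + u}$
$-4454 - Z{\left(-49 \right)} = -4454 - \sqrt{-6 - 49} = -4454 - \sqrt{-55} = -4454 - i \sqrt{55}$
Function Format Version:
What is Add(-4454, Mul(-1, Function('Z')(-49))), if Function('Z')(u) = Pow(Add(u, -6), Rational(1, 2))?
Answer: Add(-4454, Mul(-1, I, Pow(55, Rational(1, 2)))) ≈ Add(-4454.0, Mul(-7.4162, I))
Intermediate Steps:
Function('Z')(u) = Pow(Add(-6, u), Rational(1, 2))
Add(-4454, Mul(-1, Function('Z')(-49))) = Add(-4454, Mul(-1, Pow(Add(-6, -49), Rational(1, 2)))) = Add(-4454, Mul(-1, Pow(-55, Rational(1, 2)))) = Add(-4454, Mul(-1, Mul(I, Pow(55, Rational(1, 2))))) = Add(-4454, Mul(-1, I, Pow(55, Rational(1, 2))))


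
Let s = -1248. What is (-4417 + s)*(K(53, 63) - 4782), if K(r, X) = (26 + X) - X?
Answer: 26942740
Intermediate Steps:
K(r, X) = 26
(-4417 + s)*(K(53, 63) - 4782) = (-4417 - 1248)*(26 - 4782) = -5665*(-4756) = 26942740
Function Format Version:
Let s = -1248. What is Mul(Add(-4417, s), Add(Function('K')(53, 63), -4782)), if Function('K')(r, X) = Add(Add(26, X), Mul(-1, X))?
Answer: 26942740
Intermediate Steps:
Function('K')(r, X) = 26
Mul(Add(-4417, s), Add(Function('K')(53, 63), -4782)) = Mul(Add(-4417, -1248), Add(26, -4782)) = Mul(-5665, -4756) = 26942740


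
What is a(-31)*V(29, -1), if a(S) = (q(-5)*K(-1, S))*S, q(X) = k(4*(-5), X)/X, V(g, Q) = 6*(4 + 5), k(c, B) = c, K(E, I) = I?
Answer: 207576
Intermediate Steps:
V(g, Q) = 54 (V(g, Q) = 6*9 = 54)
q(X) = -20/X (q(X) = (4*(-5))/X = -20/X)
a(S) = 4*S**2 (a(S) = ((-20/(-5))*S)*S = ((-20*(-1/5))*S)*S = (4*S)*S = 4*S**2)
a(-31)*V(29, -1) = (4*(-31)**2)*54 = (4*961)*54 = 3844*54 = 207576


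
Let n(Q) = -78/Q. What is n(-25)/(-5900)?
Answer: -39/73750 ≈ -0.00052881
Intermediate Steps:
n(-25)/(-5900) = -78/(-25)/(-5900) = -78*(-1/25)*(-1/5900) = (78/25)*(-1/5900) = -39/73750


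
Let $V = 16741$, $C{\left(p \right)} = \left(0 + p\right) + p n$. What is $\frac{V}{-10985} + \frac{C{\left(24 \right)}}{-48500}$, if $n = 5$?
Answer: $- \frac{40676017}{26638625} \approx -1.527$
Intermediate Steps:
$C{\left(p \right)} = 6 p$ ($C{\left(p \right)} = \left(0 + p\right) + p 5 = p + 5 p = 6 p$)
$\frac{V}{-10985} + \frac{C{\left(24 \right)}}{-48500} = \frac{16741}{-10985} + \frac{6 \cdot 24}{-48500} = 16741 \left(- \frac{1}{10985}\right) + 144 \left(- \frac{1}{48500}\right) = - \frac{16741}{10985} - \frac{36}{12125} = - \frac{40676017}{26638625}$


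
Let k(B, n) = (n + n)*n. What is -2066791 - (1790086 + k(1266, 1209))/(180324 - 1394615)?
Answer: -2509680996733/1214291 ≈ -2.0668e+6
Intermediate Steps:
k(B, n) = 2*n**2 (k(B, n) = (2*n)*n = 2*n**2)
-2066791 - (1790086 + k(1266, 1209))/(180324 - 1394615) = -2066791 - (1790086 + 2*1209**2)/(180324 - 1394615) = -2066791 - (1790086 + 2*1461681)/(-1214291) = -2066791 - (1790086 + 2923362)*(-1)/1214291 = -2066791 - 4713448*(-1)/1214291 = -2066791 - 1*(-4713448/1214291) = -2066791 + 4713448/1214291 = -2509680996733/1214291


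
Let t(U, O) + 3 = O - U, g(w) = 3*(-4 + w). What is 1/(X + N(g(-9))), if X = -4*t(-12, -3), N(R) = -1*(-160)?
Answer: 1/136 ≈ 0.0073529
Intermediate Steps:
g(w) = -12 + 3*w
t(U, O) = -3 + O - U (t(U, O) = -3 + (O - U) = -3 + O - U)
N(R) = 160
X = -24 (X = -4*(-3 - 3 - 1*(-12)) = -4*(-3 - 3 + 12) = -4*6 = -24)
1/(X + N(g(-9))) = 1/(-24 + 160) = 1/136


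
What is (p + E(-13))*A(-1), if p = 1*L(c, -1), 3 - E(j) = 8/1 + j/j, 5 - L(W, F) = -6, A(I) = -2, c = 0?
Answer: -10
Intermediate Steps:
L(W, F) = 11 (L(W, F) = 5 - 1*(-6) = 5 + 6 = 11)
E(j) = -6 (E(j) = 3 - (8/1 + j/j) = 3 - (8*1 + 1) = 3 - (8 + 1) = 3 - 1*9 = 3 - 9 = -6)
p = 11 (p = 1*11 = 11)
(p + E(-13))*A(-1) = (11 - 6)*(-2) = 5*(-2) = -10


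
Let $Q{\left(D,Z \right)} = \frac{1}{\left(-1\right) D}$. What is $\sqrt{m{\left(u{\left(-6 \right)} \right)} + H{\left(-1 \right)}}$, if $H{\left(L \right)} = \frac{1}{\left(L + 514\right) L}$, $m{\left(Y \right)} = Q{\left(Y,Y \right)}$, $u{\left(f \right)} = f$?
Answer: $\frac{13 \sqrt{114}}{342} \approx 0.40585$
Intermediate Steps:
$Q{\left(D,Z \right)} = - \frac{1}{D}$
$m{\left(Y \right)} = - \frac{1}{Y}$
$H{\left(L \right)} = \frac{1}{L \left(514 + L\right)}$ ($H{\left(L \right)} = \frac{1}{\left(514 + L\right) L} = \frac{1}{L \left(514 + L\right)}$)
$\sqrt{m{\left(u{\left(-6 \right)} \right)} + H{\left(-1 \right)}} = \sqrt{- \frac{1}{-6} + \frac{1}{\left(-1\right) \left(514 - 1\right)}} = \sqrt{\left(-1\right) \left(- \frac{1}{6}\right) - \frac{1}{513}} = \sqrt{\frac{1}{6} - \frac{1}{513}} = \sqrt{\frac{169}{1026}} = \frac{13 \sqrt{114}}{342}$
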